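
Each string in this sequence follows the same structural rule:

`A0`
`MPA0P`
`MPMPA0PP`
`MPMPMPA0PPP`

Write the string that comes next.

s(k+1) = MP·s(k)·P, so each term gains MP as a prefix and P as a suffix.
Applying this once more to MPMPMPA0PPP:

MPMPMPMPA0PPPP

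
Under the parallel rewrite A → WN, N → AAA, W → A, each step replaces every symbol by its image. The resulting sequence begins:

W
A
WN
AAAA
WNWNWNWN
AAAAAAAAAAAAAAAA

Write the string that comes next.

WNWNWNWNWNWNWNWNWNWNWNWNWNWNWNWN

Applying the rule to each of the 16 symbols of AAAAAAAAAAAAAAAA gives the pieces WN WN WN WN WN WN WN WN WN WN WN WN WN WN WN WN, which concatenate to the answer.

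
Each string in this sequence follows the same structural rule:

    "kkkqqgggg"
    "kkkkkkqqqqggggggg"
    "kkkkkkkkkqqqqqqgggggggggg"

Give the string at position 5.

kkkkkkkkkkkkkkkqqqqqqqqqqgggggggggggggggg

Reading off run lengths: k runs 3, 6, 9; q runs 2, 4, 6; g runs 4, 7, 10 — each is linear in n (n = 1, 2, …).
For term 5, n = 5, so the run lengths are 15, 10, 16.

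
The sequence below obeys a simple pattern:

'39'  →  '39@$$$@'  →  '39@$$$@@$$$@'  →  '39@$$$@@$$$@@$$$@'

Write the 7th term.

39@$$$@@$$$@@$$$@@$$$@@$$$@@$$$@

The strings grow by a fixed suffix @$$$@ each time.
From 39@$$$@@$$$@@$$$@, 3 further steps: 39@$$$@@$$$@@$$$@ → 39@$$$@@$$$@@$$$@@$$$@ → 39@$$$@@$$$@@$$$@@$$$@@$$$@ → (answer).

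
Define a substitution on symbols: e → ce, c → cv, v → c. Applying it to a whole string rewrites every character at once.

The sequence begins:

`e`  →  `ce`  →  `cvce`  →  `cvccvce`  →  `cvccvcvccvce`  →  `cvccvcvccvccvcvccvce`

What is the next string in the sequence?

cvccvcvccvccvcvccvcvccvccvcvccvce

Replace each of the 20 characters of cvccvcvccvccvcvccvce in place — cv c cv cv c cv c cv cv c cv cv c cv c cv cv c cv ce — and concatenate.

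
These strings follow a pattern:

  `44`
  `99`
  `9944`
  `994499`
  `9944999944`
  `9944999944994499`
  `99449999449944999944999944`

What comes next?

994499994499449999449999449944999944994499

This is a Fibonacci-style word recurrence s(k) = s(k−1)·s(k−2): e.g. 99·44 = 9944.
So term 8 is 99449999449944999944999944·9944999944994499.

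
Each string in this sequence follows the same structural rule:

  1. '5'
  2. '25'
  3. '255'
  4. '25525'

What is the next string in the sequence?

This is a Fibonacci-style word recurrence s(k) = s(k−1)·s(k−2): e.g. 25·5 = 255.
So term 5 is 25525·255.

25525255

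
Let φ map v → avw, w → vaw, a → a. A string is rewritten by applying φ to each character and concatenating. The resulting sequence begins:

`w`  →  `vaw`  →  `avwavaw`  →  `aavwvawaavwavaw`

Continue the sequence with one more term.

φ(aavwvawaavwavaw) expands symbol-by-symbol to a a avw vaw avw a vaw a a avw vaw a avw a vaw; joining the 15 pieces gives the next term.

aaavwvawavwavawaaavwvawaavwavaw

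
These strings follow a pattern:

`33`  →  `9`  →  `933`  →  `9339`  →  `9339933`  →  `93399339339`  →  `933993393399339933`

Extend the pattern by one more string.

This is a Fibonacci-style word recurrence s(k) = s(k−1)·s(k−2): e.g. 9·33 = 933.
So term 8 is 933993393399339933·93399339339.

93399339339933993393399339339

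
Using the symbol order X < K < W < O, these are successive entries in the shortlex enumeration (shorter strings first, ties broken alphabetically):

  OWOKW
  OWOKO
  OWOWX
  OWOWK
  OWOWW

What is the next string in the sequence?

OWOWO

Treat OWOWW as a base-4 numeral over the given alphabet and add one, carrying through any trailing O's.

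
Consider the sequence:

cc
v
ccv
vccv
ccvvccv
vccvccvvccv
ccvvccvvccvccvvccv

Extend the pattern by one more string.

vccvccvvccvccvvccvvccvccvvccv

Each term (from the third on) is the two preceding terms concatenated in order: term 3 = cc·v = ccv.
The next term joins vccvccvvccv and ccvvccvvccvccvvccv.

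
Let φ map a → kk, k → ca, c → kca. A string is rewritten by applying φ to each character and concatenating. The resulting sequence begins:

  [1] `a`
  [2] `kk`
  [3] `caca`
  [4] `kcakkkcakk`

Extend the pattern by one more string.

Apply φ to kcakkkcakk symbol by symbol: k→ca, c→kca, a→kk, k→ca, k→ca, k→ca, c→kca, a→kk, k→ca, k→ca; joined: ca kca kk ca ca ca kca kk ca ca.

cakcakkcacacakcakkcaca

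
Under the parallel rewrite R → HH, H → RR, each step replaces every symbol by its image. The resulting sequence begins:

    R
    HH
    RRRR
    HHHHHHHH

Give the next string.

RRRRRRRRRRRRRRRR

Apply φ to HHHHHHHH symbol by symbol: H→RR, H→RR, H→RR, H→RR, H→RR, H→RR, H→RR, H→RR; joined: RR RR RR RR RR RR RR RR.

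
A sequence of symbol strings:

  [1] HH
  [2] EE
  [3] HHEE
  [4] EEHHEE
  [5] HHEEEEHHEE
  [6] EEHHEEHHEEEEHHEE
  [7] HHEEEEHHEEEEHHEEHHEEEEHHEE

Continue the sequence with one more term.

From term 3 onward, concatenate the second-to-last term with the last: HH·EE = HHEE, EE·HHEE = EEHHEE, …
The next term joins EEHHEEHHEEEEHHEE and HHEEEEHHEEEEHHEEHHEEEEHHEE.

EEHHEEHHEEEEHHEEHHEEEEHHEEEEHHEEHHEEEEHHEE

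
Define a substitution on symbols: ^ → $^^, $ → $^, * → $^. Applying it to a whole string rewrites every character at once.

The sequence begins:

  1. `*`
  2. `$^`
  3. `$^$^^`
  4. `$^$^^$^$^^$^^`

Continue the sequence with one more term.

$^$^^$^$^^$^^$^$^^$^$^^$^^$^$^^$^^

Applying the rule to each of the 13 symbols of $^$^^$^$^^$^^ gives the pieces $^ $^^ $^ $^^ $^^ $^ $^^ $^ $^^ $^^ $^ $^^ $^^, which concatenate to the answer.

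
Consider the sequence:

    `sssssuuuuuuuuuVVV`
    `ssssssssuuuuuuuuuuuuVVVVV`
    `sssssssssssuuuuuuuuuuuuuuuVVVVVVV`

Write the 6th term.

ssssssssssssssssssssuuuuuuuuuuuuuuuuuuuuuuuuVVVVVVVVVVVVV

Each string has the form s^{3n-1} u^{3n+3} V^{2n-1}, where the shown terms are n = 2, 3, 4.
For term 6, n = 7, so the run lengths are 20, 24, 13.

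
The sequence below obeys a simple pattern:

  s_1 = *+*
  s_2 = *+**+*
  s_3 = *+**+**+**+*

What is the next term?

s(k+1) = s(k)·s(k) — each term doubles the last.
One more doubling of *+**+**+**+* gives the answer.

*+**+**+**+**+**+**+**+*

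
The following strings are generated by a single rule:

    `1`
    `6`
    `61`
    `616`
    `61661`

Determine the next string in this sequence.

61661616

Each term (from the third on) is the previous term followed by the one before it: term 3 = 6·1 = 61.
Continuing: 61661 · 616 gives term 6.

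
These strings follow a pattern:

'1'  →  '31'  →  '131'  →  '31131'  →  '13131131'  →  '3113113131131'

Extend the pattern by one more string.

This is a Fibonacci-style word recurrence s(k) = s(k−2)·s(k−1): e.g. 1·31 = 131.
Continuing: 13131131 · 3113113131131 gives term 7.

131311313113113131131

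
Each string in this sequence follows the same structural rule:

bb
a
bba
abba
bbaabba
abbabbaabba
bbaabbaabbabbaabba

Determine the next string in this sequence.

abbabbaabbabbaabbaabbabbaabba

Each term (from the third on) is the two preceding terms concatenated in order: term 3 = bb·a = bba.
So term 8 is abbabbaabba·bbaabbaabbabbaabba.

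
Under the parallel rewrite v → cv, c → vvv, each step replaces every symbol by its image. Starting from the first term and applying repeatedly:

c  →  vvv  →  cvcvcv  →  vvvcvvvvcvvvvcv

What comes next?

Replace each of the 15 characters of vvvcvvvvcvvvvcv in place — cv cv cv vvv cv cv cv cv vvv cv cv cv cv vvv cv — and concatenate.

cvcvcvvvvcvcvcvcvvvvcvcvcvcvvvvcv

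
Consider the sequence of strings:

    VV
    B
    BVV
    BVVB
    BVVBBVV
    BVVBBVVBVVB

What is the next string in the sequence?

BVVBBVVBVVBBVVBBVV

From term 3 onward, concatenate the last term with the second-to-last: B·VV = BVV, BVV·B = BVVB, …
The next term joins BVVBBVVBVVB and BVVBBVV.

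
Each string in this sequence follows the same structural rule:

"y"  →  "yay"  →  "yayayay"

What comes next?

yayayayayayayay

Every step duplicates the string with 'a' between the halves.
One more doubling of yayayay gives the answer.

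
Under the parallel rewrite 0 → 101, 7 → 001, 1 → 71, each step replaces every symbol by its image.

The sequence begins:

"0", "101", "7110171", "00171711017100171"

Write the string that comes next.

Rewriting the 17 symbols of 00171711017100171 one by one yields 101 101 71 001 71 001 71 71 101 71 001 71 101 101 71 001 71; concatenated:

1011017100171001717110171001711011017100171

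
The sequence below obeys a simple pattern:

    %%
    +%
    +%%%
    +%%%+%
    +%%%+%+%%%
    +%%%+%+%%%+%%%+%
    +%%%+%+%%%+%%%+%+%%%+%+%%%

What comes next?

From term 3 onward, concatenate the last term with the second-to-last: +%·%% = +%%%, +%%%·+% = +%%%+%, …
Continuing: +%%%+%+%%%+%%%+%+%%%+%+%%% · +%%%+%+%%%+%%%+% gives term 8.

+%%%+%+%%%+%%%+%+%%%+%+%%%+%%%+%+%%%+%%%+%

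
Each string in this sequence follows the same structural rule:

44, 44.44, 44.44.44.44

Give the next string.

Each string is two copies of the previous one joined by '.'.
Doubling 44.44.44.44 with '.' between the halves:

44.44.44.44.44.44.44.44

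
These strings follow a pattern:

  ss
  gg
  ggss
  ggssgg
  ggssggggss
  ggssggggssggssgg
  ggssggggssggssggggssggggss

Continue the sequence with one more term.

This is a Fibonacci-style word recurrence s(k) = s(k−1)·s(k−2): e.g. gg·ss = ggss.
Continuing: ggssggggssggssggggssggggss · ggssggggssggssgg gives term 8.

ggssggggssggssggggssggggssggssggggssggssgg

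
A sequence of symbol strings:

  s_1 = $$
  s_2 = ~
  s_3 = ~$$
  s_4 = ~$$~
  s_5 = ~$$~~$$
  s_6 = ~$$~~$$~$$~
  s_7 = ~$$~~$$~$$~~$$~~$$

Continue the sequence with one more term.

~$$~~$$~$$~~$$~~$$~$$~~$$~$$~

Each term (from the third on) is the previous term followed by the one before it: term 3 = ~·$$ = ~$$.
Continuing: ~$$~~$$~$$~~$$~~$$ · ~$$~~$$~$$~ gives term 8.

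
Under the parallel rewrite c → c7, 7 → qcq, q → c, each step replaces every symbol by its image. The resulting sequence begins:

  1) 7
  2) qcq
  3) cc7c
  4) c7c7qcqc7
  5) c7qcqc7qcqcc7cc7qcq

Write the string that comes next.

c7qcqcc7cc7qcqcc7cc7c7qcqc7c7qcqcc7c

Applying the rule to each of the 19 symbols of c7qcqc7qcqcc7cc7qcq gives the pieces c7 qcq c c7 c c7 qcq c c7 c c7 c7 qcq c7 c7 qcq c c7 c, which concatenate to the answer.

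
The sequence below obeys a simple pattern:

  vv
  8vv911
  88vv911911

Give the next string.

Every step adds 8 to the front and 911 to the end of the previous string.
So the next term is 8·88vv911911·911.

888vv911911911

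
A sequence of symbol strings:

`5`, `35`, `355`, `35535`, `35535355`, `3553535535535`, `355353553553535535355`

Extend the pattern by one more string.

This is a Fibonacci-style word recurrence s(k) = s(k−1)·s(k−2): e.g. 35·5 = 355.
The next term joins 355353553553535535355 and 3553535535535.

3553535535535355353553553535535535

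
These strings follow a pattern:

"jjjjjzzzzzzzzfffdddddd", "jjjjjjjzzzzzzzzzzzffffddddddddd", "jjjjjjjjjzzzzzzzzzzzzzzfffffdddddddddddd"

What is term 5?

jjjjjjjjjjjjjzzzzzzzzzzzzzzzzzzzzfffffffdddddddddddddddddd

Term n consists of 2n+1 j's, followed by 3n+2 z's, followed by n+1 f's, followed by 3n d's, where the shown terms are n = 2, 3, 4.
At n = 6 the blocks have lengths 13, 20, 7, 18.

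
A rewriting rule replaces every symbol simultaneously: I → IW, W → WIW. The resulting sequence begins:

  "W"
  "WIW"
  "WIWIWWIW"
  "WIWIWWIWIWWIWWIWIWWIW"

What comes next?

Rewriting the 21 symbols of WIWIWWIWIWWIWWIWIWWIW one by one yields WIW IW WIW IW WIW WIW IW WIW IW WIW WIW IW WIW WIW IW WIW IW WIW WIW IW WIW; concatenated:

WIWIWWIWIWWIWWIWIWWIWIWWIWWIWIWWIWWIWIWWIWIWWIWWIWIWWIW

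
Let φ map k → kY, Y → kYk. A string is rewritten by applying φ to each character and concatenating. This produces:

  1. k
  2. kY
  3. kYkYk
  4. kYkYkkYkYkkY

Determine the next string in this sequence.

kYkYkkYkYkkYkYkYkkYkYkkYkYkYk

Rewriting each symbol of kYkYkkYkYkkY: k→kY, Y→kYk, k→kY, Y→kYk, k→kY, k→kY, Y→kYk, k→kY, Y→kYk, k→kY, k→kY, Y→kYk, which concatenates to kY kYk kY kYk kY kY kYk kY kYk kY kY kYk.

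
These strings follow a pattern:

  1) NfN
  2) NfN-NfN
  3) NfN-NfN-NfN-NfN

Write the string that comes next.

Each string is two copies of the previous one joined by '-'.
One more doubling of NfN-NfN-NfN-NfN gives the answer.

NfN-NfN-NfN-NfN-NfN-NfN-NfN-NfN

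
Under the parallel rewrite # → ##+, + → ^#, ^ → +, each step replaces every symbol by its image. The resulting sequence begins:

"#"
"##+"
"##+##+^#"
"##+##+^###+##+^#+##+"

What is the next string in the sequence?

##+##+^###+##+^#+##+##+##+^###+##+^#+##+^###+##+^#

φ(##+##+^###+##+^#+##+) expands symbol-by-symbol to ##+ ##+ ^# ##+ ##+ ^# + ##+ ##+ ##+ ^# ##+ ##+ ^# + ##+ ^# ##+ ##+ ^#; joining the 20 pieces gives the next term.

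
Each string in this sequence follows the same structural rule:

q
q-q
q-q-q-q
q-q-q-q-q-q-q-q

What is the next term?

Each string is two copies of the previous one joined by '-'.
One more doubling of q-q-q-q-q-q-q-q gives the answer.

q-q-q-q-q-q-q-q-q-q-q-q-q-q-q-q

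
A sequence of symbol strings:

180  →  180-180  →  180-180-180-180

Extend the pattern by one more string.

Every step duplicates the string with '-' between the halves.
Doubling 180-180-180-180 with '-' between the halves:

180-180-180-180-180-180-180-180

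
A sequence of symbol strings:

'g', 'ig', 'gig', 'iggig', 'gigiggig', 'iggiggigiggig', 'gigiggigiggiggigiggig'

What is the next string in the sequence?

iggiggigiggiggigiggigiggiggigiggig

This is a Fibonacci-style word recurrence s(k) = s(k−2)·s(k−1): e.g. g·ig = gig.
So term 8 is iggiggigiggig·gigiggigiggiggigiggig.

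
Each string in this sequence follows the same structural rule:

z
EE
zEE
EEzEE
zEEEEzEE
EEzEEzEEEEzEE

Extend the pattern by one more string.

From term 3 onward, concatenate the second-to-last term with the last: z·EE = zEE, EE·zEE = EEzEE, …
So term 7 is zEEEEzEE·EEzEEzEEEEzEE.

zEEEEzEEEEzEEzEEEEzEE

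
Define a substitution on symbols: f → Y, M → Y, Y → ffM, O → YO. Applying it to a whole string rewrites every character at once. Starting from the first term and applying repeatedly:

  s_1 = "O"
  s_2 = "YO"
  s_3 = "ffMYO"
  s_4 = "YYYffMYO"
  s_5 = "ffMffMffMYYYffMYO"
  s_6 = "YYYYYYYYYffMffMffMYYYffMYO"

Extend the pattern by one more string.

Replace each of the 26 characters of YYYYYYYYYffMffMffMYYYffMYO in place — ffM ffM ffM ffM ffM ffM ffM ffM ffM Y Y Y Y Y Y Y Y Y ffM ffM ffM Y Y Y ffM YO — and concatenate.

ffMffMffMffMffMffMffMffMffMYYYYYYYYYffMffMffMYYYffMYO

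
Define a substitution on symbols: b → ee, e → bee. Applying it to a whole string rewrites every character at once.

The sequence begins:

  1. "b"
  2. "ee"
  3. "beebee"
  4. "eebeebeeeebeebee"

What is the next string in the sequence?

Rewriting the 16 symbols of eebeebeeeebeebee one by one yields bee bee ee bee bee ee bee bee bee bee ee bee bee ee bee bee; concatenated:

beebeeeebeebeeeebeebeebeebeeeebeebeeeebeebee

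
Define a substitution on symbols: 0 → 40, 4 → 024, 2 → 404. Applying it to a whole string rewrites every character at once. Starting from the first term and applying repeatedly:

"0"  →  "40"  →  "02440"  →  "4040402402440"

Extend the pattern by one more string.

0244002440024404040244040402402440

Replace each of the 13 characters of 4040402402440 in place — 024 40 024 40 024 40 404 024 40 404 024 024 40 — and concatenate.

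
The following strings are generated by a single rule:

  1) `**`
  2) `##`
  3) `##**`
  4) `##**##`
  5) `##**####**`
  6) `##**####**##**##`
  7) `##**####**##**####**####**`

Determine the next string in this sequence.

##**####**##**####**####**##**####**##**##

This is a Fibonacci-style word recurrence s(k) = s(k−1)·s(k−2): e.g. ##·** = ##**.
So term 8 is ##**####**##**####**####**·##**####**##**##.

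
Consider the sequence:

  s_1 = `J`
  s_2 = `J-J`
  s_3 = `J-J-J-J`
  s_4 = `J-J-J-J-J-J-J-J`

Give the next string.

Each string is two copies of the previous one joined by '-'.
One more doubling of J-J-J-J-J-J-J-J gives the answer.

J-J-J-J-J-J-J-J-J-J-J-J-J-J-J-J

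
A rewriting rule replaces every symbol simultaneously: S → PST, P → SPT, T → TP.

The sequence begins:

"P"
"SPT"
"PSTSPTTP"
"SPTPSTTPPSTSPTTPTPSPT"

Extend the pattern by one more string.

Replace each of the 21 characters of SPTPSTTPPSTSPTTPTPSPT in place — PST SPT TP SPT PST TP TP SPT SPT PST TP PST SPT TP TP SPT TP SPT PST SPT TP — and concatenate.

PSTSPTTPSPTPSTTPTPSPTSPTPSTTPPSTSPTTPTPSPTTPSPTPSTSPTTP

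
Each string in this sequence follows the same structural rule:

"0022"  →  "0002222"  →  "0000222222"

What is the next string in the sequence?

Term n consists of n+1 0's, followed by 2n 2's (n = 1, 2, …).
At n = 4 the blocks have lengths 5, 8.

0000022222222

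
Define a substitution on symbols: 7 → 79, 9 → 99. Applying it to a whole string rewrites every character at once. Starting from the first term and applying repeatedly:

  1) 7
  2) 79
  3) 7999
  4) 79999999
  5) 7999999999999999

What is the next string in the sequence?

φ(7999999999999999) expands symbol-by-symbol to 79 99 99 99 99 99 99 99 99 99 99 99 99 99 99 99; joining the 16 pieces gives the next term.

79999999999999999999999999999999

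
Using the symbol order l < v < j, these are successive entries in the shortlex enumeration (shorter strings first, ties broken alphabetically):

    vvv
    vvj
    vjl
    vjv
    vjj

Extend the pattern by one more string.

jll

Treat vjj as a base-3 numeral over the given alphabet and add one, carrying through any trailing j's.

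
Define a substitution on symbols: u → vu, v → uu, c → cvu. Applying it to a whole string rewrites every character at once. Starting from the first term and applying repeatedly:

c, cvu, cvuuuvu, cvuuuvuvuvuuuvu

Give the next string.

Applying the rule to each of the 15 symbols of cvuuuvuvuvuuuvu gives the pieces cvu uu vu vu vu uu vu uu vu uu vu vu vu uu vu, which concatenate to the answer.

cvuuuvuvuvuuuvuuuvuuuvuvuvuuuvu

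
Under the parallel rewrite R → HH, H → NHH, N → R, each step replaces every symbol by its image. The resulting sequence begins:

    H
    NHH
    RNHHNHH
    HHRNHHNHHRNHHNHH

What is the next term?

φ(HHRNHHNHHRNHHNHH) expands symbol-by-symbol to NHH NHH HH R NHH NHH R NHH NHH HH R NHH NHH R NHH NHH; joining the 16 pieces gives the next term.

NHHNHHHHRNHHNHHRNHHNHHHHRNHHNHHRNHHNHH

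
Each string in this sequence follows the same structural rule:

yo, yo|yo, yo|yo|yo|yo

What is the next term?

yo|yo|yo|yo|yo|yo|yo|yo

s(k+1) = s(k)·|·s(k) — each term doubles the last with '|' between the halves.
One more doubling of yo|yo|yo|yo gives the answer.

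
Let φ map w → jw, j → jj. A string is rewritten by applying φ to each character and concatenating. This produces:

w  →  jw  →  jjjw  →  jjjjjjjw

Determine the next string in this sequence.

Apply φ to jjjjjjjw symbol by symbol: j→jj, j→jj, j→jj, j→jj, j→jj, j→jj, j→jj, w→jw; joined: jj jj jj jj jj jj jj jw.

jjjjjjjjjjjjjjjw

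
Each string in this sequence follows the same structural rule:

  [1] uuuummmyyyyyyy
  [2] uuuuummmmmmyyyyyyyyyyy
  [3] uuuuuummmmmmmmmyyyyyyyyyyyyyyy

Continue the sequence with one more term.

Each string has the form u^{n+3} m^{3n} y^{4n+3} (n = 1, 2, …).
Setting n = 4 gives 7, 12, 19 characters in each block.

uuuuuuummmmmmmmmmmmyyyyyyyyyyyyyyyyyyy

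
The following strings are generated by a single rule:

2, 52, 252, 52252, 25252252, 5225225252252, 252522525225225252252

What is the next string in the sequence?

From term 3 onward, concatenate the second-to-last term with the last: 2·52 = 252, 52·252 = 52252, …
The next term joins 5225225252252 and 252522525225225252252.

5225225252252252522525225225252252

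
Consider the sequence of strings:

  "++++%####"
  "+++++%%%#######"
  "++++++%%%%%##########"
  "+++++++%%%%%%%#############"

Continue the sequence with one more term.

Reading off run lengths: + runs 4, 5, 6, 7; % runs 1, 3, 5, 7; # runs 4, 7, 10, 13 — each is linear in n (n = 1, 2, …).
At n = 5 the blocks have lengths 8, 9, 16.

++++++++%%%%%%%%%################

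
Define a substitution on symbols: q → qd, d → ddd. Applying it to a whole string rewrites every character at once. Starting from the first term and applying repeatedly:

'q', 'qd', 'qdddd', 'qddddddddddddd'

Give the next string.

φ(qddddddddddddd) expands symbol-by-symbol to qd ddd ddd ddd ddd ddd ddd ddd ddd ddd ddd ddd ddd ddd; joining the 14 pieces gives the next term.

qdddddddddddddddddddddddddddddddddddddddd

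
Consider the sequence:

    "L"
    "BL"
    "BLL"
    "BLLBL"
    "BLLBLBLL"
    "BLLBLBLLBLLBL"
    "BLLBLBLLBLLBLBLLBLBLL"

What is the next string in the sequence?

BLLBLBLLBLLBLBLLBLBLLBLLBLBLLBLLBL

From term 3 onward, concatenate the last term with the second-to-last: BL·L = BLL, BLL·BL = BLLBL, …
So term 8 is BLLBLBLLBLLBLBLLBLBLL·BLLBLBLLBLLBL.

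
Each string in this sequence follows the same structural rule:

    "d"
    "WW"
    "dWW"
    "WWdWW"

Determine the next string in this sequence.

This is a Fibonacci-style word recurrence s(k) = s(k−2)·s(k−1): e.g. d·WW = dWW.
The next term joins dWW and WWdWW.

dWWWWdWW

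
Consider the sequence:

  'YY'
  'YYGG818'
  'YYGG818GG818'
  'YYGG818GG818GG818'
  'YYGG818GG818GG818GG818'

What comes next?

YYGG818GG818GG818GG818GG818

Each term is the previous one with GG818 appended.
So the next term is YYGG818GG818GG818GG818·GG818.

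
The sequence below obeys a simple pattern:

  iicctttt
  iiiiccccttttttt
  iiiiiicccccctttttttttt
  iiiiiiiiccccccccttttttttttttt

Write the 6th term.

Reading off run lengths: i runs 2, 4, 6, 8; c runs 2, 4, 6, 8; t runs 4, 7, 10, 13 — each is linear in n (n = 1, 2, …).
For term 6, n = 6, so the run lengths are 12, 12, 19.

iiiiiiiiiiiiccccccccccccttttttttttttttttttt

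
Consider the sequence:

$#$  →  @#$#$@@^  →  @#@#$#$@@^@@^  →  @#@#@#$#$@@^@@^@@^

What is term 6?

s(k+1) = @#·s(k)·@@^, so each term gains @# as a prefix and @@^ as a suffix.
From @#@#@#$#$@@^@@^@@^, 2 further steps: @#@#@#$#$@@^@@^@@^ → @#@#@#@#$#$@@^@@^@@^@@^ → (answer).

@#@#@#@#@#$#$@@^@@^@@^@@^@@^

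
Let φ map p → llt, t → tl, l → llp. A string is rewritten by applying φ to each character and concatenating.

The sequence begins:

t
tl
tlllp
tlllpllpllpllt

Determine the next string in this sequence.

Rewriting the 14 symbols of tlllpllpllpllt one by one yields tl llp llp llp llt llp llp llt llp llp llt llp llp tl; concatenated:

tlllpllpllplltllpllplltllpllplltllpllptl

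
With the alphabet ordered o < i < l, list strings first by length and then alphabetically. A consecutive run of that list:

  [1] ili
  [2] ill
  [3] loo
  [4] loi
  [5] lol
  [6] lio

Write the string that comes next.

lii

Treat lio as a base-3 numeral over the given alphabet and add one, carrying through any trailing l's.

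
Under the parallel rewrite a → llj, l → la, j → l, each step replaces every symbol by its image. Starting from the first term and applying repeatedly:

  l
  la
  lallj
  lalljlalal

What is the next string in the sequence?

Rewriting each symbol of lalljlalal: l→la, a→llj, l→la, l→la, j→l, l→la, a→llj, l→la, a→llj, l→la, which concatenates to la llj la la l la llj la llj la.

lalljlalallalljlalljla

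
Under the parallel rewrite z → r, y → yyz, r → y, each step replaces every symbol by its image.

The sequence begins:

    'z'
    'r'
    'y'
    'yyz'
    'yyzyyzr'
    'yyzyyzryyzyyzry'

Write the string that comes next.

Rewriting the 15 symbols of yyzyyzryyzyyzry one by one yields yyz yyz r yyz yyz r y yyz yyz r yyz yyz r y yyz; concatenated:

yyzyyzryyzyyzryyyzyyzryyzyyzryyyz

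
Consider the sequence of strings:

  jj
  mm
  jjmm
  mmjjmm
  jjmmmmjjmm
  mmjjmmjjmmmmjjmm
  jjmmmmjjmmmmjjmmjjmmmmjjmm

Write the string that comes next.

mmjjmmjjmmmmjjmmjjmmmmjjmmmmjjmmjjmmmmjjmm

This is a Fibonacci-style word recurrence s(k) = s(k−2)·s(k−1): e.g. jj·mm = jjmm.
So term 8 is mmjjmmjjmmmmjjmm·jjmmmmjjmmmmjjmmjjmmmmjjmm.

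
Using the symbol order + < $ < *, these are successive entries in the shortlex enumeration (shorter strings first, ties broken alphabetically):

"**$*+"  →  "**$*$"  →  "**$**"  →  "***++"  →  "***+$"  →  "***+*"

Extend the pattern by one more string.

***$+

Treat ***+* as a base-3 numeral over the given alphabet and add one, carrying through any trailing *'s.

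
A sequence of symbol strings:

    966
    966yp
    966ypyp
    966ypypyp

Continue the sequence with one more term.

966ypypypyp

The strings grow by a fixed suffix yp each time.
One more step from 966ypypyp gives the answer.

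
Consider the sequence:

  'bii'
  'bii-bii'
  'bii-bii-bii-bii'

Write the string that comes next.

bii-bii-bii-bii-bii-bii-bii-bii

Each string is two copies of the previous one joined by '-'.
One more doubling of bii-bii-bii-bii gives the answer.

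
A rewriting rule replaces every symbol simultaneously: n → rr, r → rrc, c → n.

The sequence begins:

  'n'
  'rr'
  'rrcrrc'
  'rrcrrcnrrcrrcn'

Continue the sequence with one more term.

φ(rrcrrcnrrcrrcn) expands symbol-by-symbol to rrc rrc n rrc rrc n rr rrc rrc n rrc rrc n rr; joining the 14 pieces gives the next term.

rrcrrcnrrcrrcnrrrrcrrcnrrcrrcnrr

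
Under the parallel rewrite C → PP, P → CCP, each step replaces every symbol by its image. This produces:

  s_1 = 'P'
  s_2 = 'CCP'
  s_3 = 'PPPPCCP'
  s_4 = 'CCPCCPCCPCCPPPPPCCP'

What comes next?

Rewriting the 19 symbols of CCPCCPCCPCCPPPPPCCP one by one yields PP PP CCP PP PP CCP PP PP CCP PP PP CCP CCP CCP CCP CCP PP PP CCP; concatenated:

PPPPCCPPPPPCCPPPPPCCPPPPPCCPCCPCCPCCPCCPPPPPCCP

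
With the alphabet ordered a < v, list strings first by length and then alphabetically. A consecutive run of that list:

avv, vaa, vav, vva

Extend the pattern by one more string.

The successor of vva increments the rightmost position that isn't already v and resets every position after it to a.

vvv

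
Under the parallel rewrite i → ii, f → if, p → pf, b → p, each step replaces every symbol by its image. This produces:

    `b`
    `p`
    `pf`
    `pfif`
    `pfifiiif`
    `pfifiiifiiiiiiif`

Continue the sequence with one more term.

φ(pfifiiifiiiiiiif) expands symbol-by-symbol to pf if ii if ii ii ii if ii ii ii ii ii ii ii if; joining the 16 pieces gives the next term.

pfifiiifiiiiiiifiiiiiiiiiiiiiiif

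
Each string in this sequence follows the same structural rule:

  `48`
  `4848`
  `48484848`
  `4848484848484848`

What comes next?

s(k+1) = s(k)·s(k) — each term doubles the last.
Doubling 4848484848484848:

48484848484848484848484848484848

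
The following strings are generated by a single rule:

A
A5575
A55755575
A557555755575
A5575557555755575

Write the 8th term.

Each term is the previous one with 5575 appended.
From A5575557555755575, 3 further steps: A5575557555755575 → A55755575557555755575 → A557555755575557555755575 → (answer).

A5575557555755575557555755575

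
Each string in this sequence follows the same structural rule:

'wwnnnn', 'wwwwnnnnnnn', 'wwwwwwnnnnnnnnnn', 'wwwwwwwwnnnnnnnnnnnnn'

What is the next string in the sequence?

wwwwwwwwwwnnnnnnnnnnnnnnnn

Term n consists of 2n w's, followed by 3n+1 n's (n = 1, 2, …).
At n = 5 the blocks have lengths 10, 16.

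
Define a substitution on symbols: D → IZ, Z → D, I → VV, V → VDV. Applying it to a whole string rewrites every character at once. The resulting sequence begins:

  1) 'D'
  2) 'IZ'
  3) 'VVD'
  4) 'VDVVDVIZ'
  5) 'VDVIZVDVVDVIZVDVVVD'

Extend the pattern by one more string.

Rewriting the 19 symbols of VDVIZVDVVDVIZVDVVVD one by one yields VDV IZ VDV VV D VDV IZ VDV VDV IZ VDV VV D VDV IZ VDV VDV VDV IZ; concatenated:

VDVIZVDVVVDVDVIZVDVVDVIZVDVVVDVDVIZVDVVDVVDVIZ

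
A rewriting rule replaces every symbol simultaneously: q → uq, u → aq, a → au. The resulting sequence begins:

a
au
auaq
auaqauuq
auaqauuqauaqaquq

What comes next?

auaqauuqauaqaquqauaqauuqauuqaquq

φ(auaqauuqauaqaquq) expands symbol-by-symbol to au aq au uq au aq aq uq au aq au uq au uq aq uq; joining the 16 pieces gives the next term.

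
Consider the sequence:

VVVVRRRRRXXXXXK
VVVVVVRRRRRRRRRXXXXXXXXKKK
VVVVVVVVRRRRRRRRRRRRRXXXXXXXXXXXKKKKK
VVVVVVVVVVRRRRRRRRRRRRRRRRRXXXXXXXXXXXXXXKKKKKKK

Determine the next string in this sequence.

Term n consists of 2n+2 V's, followed by 4n+1 R's, followed by 3n+2 X's, followed by 2n-1 K's (n = 1, 2, …).
At n = 5 the blocks have lengths 12, 21, 17, 9.

VVVVVVVVVVVVRRRRRRRRRRRRRRRRRRRRRXXXXXXXXXXXXXXXXXKKKKKKKKK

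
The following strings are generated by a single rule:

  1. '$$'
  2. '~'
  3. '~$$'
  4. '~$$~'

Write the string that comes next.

~$$~~$$

This is a Fibonacci-style word recurrence s(k) = s(k−1)·s(k−2): e.g. ~·$$ = ~$$.
So term 5 is ~$$~·~$$.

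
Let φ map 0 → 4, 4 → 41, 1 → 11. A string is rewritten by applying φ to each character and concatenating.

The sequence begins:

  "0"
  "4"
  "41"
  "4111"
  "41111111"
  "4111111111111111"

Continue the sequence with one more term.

Replace each of the 16 characters of 4111111111111111 in place — 41 11 11 11 11 11 11 11 11 11 11 11 11 11 11 11 — and concatenate.

41111111111111111111111111111111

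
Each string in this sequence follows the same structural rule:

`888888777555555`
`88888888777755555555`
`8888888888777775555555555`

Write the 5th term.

The n-th term is 2n 8's then n 7's then 2n 5's, where the shown terms are n = 3, 4, 5.
For term 5, n = 7, so the run lengths are 14, 7, 14.

88888888888888777777755555555555555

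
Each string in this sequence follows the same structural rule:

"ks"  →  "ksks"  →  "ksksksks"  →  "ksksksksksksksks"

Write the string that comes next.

s(k+1) = s(k)·s(k) — each term doubles the last.
Doubling ksksksksksksksks:

ksksksksksksksksksksksksksksksks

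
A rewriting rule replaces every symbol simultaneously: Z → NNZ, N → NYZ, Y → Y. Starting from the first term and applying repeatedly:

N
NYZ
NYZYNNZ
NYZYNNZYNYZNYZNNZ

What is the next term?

NYZYNNZYNYZNYZNNZYNYZYNNZNYZYNNZNYZNYZNNZ

φ(NYZYNNZYNYZNYZNNZ) expands symbol-by-symbol to NYZ Y NNZ Y NYZ NYZ NNZ Y NYZ Y NNZ NYZ Y NNZ NYZ NYZ NNZ; joining the 17 pieces gives the next term.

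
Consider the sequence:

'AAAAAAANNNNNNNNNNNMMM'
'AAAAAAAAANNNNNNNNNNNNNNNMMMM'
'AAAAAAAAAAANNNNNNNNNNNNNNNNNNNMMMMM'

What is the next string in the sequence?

Term n consists of 2n+1 A's, followed by 4n-1 N's, followed by n M's, where the shown terms are n = 3, 4, 5.
At n = 6 the blocks have lengths 13, 23, 6.

AAAAAAAAAAAAANNNNNNNNNNNNNNNNNNNNNNNMMMMMM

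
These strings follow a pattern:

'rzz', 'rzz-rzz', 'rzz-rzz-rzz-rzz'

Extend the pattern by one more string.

Every step duplicates the string with '-' between the halves.
So the next term is two copies of rzz-rzz-rzz-rzz with '-' between the halves.

rzz-rzz-rzz-rzz-rzz-rzz-rzz-rzz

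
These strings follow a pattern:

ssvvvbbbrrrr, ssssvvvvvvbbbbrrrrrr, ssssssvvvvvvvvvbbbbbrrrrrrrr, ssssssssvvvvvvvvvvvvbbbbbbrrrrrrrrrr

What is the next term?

The n-th term is 2n s's then 3n v's then n+2 b's then 2n+2 r's (n = 1, 2, …).
Setting n = 5 gives 10, 15, 7, 12 characters in each block.

ssssssssssvvvvvvvvvvvvvvvbbbbbbbrrrrrrrrrrrr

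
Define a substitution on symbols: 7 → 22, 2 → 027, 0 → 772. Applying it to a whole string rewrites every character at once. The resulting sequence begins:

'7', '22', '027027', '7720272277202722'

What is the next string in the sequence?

222202777202722027027222202777202722027027

φ(7720272277202722) expands symbol-by-symbol to 22 22 027 772 027 22 027 027 22 22 027 772 027 22 027 027; joining the 16 pieces gives the next term.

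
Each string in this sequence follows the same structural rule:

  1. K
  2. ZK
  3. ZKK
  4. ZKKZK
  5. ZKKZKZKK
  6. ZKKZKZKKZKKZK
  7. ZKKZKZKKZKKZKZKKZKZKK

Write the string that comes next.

From term 3 onward, concatenate the last term with the second-to-last: ZK·K = ZKK, ZKK·ZK = ZKKZK, …
The next term joins ZKKZKZKKZKKZKZKKZKZKK and ZKKZKZKKZKKZK.

ZKKZKZKKZKKZKZKKZKZKKZKKZKZKKZKKZK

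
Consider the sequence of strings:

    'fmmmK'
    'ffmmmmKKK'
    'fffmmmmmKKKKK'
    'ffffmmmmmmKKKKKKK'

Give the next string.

Each string has the form f^{n} m^{n+2} K^{2n-1} (n = 1, 2, …).
At n = 5 the blocks have lengths 5, 7, 9.

fffffmmmmmmmKKKKKKKKK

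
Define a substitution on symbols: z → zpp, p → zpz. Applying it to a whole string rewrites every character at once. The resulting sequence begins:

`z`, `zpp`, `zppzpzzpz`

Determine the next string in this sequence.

zppzpzzpzzppzpzzppzppzpzzpp

Rewriting each symbol of zppzpzzpz: z→zpp, p→zpz, p→zpz, z→zpp, p→zpz, z→zpp, z→zpp, p→zpz, z→zpp, which concatenates to zpp zpz zpz zpp zpz zpp zpp zpz zpp.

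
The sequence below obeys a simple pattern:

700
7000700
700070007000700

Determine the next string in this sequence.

Each string is two copies of the previous one joined by '0'.
One more doubling of 700070007000700 gives the answer.

7000700070007000700070007000700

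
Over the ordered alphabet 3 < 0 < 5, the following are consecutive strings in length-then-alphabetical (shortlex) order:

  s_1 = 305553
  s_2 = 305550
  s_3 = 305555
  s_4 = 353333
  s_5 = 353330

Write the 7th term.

Continuing the enumeration 2 steps past 353330: 353330 → 353335 → (answer).

353303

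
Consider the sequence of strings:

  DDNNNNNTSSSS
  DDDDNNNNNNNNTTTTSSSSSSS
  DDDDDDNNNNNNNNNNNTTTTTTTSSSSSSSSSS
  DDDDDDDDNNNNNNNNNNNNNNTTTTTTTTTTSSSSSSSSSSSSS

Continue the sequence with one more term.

Each string has the form D^{2n} N^{3n+2} T^{3n-2} S^{3n+1} (n = 1, 2, …).
At n = 5 the blocks have lengths 10, 17, 13, 16.

DDDDDDDDDDNNNNNNNNNNNNNNNNNTTTTTTTTTTTTTSSSSSSSSSSSSSSSS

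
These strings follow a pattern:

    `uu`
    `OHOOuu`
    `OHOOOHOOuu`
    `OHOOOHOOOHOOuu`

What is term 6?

Every step adds OHOO at the front: s(k+1) = OHOO·s(k).
From OHOOOHOOOHOOuu, 2 further steps: OHOOOHOOOHOOuu → OHOOOHOOOHOOOHOOuu → (answer).

OHOOOHOOOHOOOHOOOHOOuu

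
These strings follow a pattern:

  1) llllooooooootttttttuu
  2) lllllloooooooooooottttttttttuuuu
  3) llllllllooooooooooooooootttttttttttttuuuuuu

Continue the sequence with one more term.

lllllllllloooooooooooooooooooottttttttttttttttuuuuuuuu

Term n consists of 2n l's, followed by 4n o's, followed by 3n+1 t's, followed by 2n-2 u's, where the shown terms are n = 2, 3, 4.
Setting n = 5 gives 10, 20, 16, 8 characters in each block.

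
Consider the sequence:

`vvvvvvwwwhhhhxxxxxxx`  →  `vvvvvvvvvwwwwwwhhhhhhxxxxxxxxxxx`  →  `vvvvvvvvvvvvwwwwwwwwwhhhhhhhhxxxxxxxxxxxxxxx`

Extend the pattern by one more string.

The n-th term is 3n+3 v's then 3n w's then 2n+2 h's then 4n+3 x's (n = 1, 2, …).
At n = 4 the blocks have lengths 15, 12, 10, 19.

vvvvvvvvvvvvvvvwwwwwwwwwwwwhhhhhhhhhhxxxxxxxxxxxxxxxxxxx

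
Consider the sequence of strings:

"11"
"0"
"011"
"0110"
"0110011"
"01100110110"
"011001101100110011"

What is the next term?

This is a Fibonacci-style word recurrence s(k) = s(k−1)·s(k−2): e.g. 0·11 = 011.
The next term joins 011001101100110011 and 01100110110.

01100110110011001101100110110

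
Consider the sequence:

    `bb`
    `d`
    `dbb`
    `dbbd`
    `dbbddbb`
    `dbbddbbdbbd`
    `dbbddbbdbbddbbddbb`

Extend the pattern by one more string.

From term 3 onward, concatenate the last term with the second-to-last: d·bb = dbb, dbb·d = dbbd, …
Continuing: dbbddbbdbbddbbddbb · dbbddbbdbbd gives term 8.

dbbddbbdbbddbbddbbdbbddbbdbbd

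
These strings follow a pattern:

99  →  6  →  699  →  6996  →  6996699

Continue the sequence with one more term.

From term 3 onward, concatenate the last term with the second-to-last: 6·99 = 699, 699·6 = 6996, …
The next term joins 6996699 and 6996.

69966996996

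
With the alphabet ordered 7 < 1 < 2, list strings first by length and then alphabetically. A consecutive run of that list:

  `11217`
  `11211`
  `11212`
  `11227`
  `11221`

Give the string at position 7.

12777

Stepping forward 2 times from 11221: 11221 → 11222, then the target.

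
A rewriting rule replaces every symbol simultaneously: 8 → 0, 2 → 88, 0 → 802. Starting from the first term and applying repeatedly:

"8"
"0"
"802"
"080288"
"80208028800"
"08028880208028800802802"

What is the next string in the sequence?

8020802880008028880208028800802802080288080288

Applying the rule to each of the 23 symbols of 08028880208028800802802 gives the pieces 802 0 802 88 0 0 0 802 88 802 0 802 88 0 0 802 802 0 802 88 0 802 88, which concatenate to the answer.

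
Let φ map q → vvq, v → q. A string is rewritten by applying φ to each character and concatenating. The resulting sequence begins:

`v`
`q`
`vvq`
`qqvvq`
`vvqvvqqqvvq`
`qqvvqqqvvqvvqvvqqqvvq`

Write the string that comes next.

Rewriting the 21 symbols of qqvvqqqvvqvvqvvqqqvvq one by one yields vvq vvq q q vvq vvq vvq q q vvq q q vvq q q vvq vvq vvq q q vvq; concatenated:

vvqvvqqqvvqvvqvvqqqvvqqqvvqqqvvqvvqvvqqqvvq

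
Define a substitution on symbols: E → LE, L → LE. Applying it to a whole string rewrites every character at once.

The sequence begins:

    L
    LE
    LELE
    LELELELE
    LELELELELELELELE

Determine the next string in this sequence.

LELELELELELELELELELELELELELELELE

φ(LELELELELELELELE) expands symbol-by-symbol to LE LE LE LE LE LE LE LE LE LE LE LE LE LE LE LE; joining the 16 pieces gives the next term.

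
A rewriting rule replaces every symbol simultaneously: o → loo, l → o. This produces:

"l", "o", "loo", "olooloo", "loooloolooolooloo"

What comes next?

olooloolooolooloooloolooloooloolooolooloo

Applying the rule to each of the 17 symbols of loooloolooolooloo gives the pieces o loo loo loo o loo loo o loo loo loo o loo loo o loo loo, which concatenate to the answer.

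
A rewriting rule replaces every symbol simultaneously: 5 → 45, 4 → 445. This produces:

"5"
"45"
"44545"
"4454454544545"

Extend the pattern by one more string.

4454454544544545445454454454544545

Replace each of the 13 characters of 4454454544545 in place — 445 445 45 445 445 45 445 45 445 445 45 445 45 — and concatenate.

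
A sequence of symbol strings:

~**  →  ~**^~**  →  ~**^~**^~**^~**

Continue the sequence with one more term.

s(k+1) = s(k)·^·s(k) — each term doubles the last with '^' between the halves.
One more doubling of ~**^~**^~**^~** gives the answer.

~**^~**^~**^~**^~**^~**^~**^~**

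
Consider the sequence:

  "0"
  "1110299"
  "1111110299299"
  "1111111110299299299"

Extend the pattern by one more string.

s(k+1) = 111·s(k)·299, so each term gains 111 as a prefix and 299 as a suffix.
Applying this once more to 1111111110299299299:

1111111111110299299299299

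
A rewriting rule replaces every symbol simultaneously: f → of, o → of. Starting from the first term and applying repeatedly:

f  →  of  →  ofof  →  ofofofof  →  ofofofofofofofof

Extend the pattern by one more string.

ofofofofofofofofofofofofofofofof

Replace each of the 16 characters of ofofofofofofofof in place — of of of of of of of of of of of of of of of of — and concatenate.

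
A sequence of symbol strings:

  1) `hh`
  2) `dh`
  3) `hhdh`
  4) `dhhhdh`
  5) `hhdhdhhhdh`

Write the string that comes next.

Each term (from the third on) is the two preceding terms concatenated in order: term 3 = hh·dh = hhdh.
So term 6 is dhhhdh·hhdhdhhhdh.

dhhhdhhhdhdhhhdh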